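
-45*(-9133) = 410985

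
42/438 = 7/73 ≈ 0.0959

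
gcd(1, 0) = 1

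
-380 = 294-674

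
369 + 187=556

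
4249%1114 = 907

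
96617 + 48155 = 144772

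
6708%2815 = 1078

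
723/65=11 + 8/65 ≈ 11.12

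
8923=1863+7060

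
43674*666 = 29086884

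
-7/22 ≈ -0.318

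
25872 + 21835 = 47707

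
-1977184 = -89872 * 22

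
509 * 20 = 10180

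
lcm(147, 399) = 2793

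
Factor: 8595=3^2*5^1*191^1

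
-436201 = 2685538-3121739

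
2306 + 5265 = 7571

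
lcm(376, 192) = 9024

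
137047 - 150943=-13896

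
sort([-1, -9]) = [-9, -1]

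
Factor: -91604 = -1*2^2*22901^1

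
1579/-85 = -18 - 49/85 ≈ -18.58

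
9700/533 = 18 + 106/533 ≈ 18.20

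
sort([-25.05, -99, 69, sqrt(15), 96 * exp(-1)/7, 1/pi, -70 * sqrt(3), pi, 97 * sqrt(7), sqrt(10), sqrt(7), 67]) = [-70 * sqrt(3), -99, -25.05, 1/pi, sqrt(7), pi, sqrt(10), sqrt(15), 96 * exp(-1)/7, 67, 69, 97 * sqrt(7)]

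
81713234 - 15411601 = 66301633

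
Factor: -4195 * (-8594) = 2^1 * 5^1 * 839^1 * 4297^1 = 36051830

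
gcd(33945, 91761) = 219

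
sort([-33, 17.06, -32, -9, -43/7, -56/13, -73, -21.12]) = [-73, -33, -32, -21.12, -9, -43/7, -56/13, 17.06]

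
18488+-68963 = -50475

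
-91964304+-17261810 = -109226114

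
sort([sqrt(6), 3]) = [sqrt(6), 3]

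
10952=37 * 296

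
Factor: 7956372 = 2^2 * 3^1 * 663031^1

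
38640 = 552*70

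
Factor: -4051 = -1 * 4051^1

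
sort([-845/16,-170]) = [-170,-845/16]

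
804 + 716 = 1520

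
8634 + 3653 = 12287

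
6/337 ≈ 0.0178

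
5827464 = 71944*81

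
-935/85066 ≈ -0.0110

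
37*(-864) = -31968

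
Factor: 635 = 5^1 * 127^1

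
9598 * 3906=37489788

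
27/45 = 3/5 = 0.60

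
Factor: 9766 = 2^1 * 19^1 * 257^1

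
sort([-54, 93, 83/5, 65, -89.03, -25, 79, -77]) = [-89.03, -77, -54, -25, 83/5, 65, 79, 93]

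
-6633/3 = -2211 = -2211.00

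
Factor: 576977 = 576977^1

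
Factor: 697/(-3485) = -1*5^(-1) = -1/5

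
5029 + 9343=14372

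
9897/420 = 23 + 79/140 ≈ 23.56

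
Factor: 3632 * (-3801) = -1 * 2^4 * 3^1 * 7^1 * 181^1 * 227^1 = -13805232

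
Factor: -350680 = -1*2^3*5^1*11^1*797^1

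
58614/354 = 165 + 34/59 ≈ 165.58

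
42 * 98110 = 4120620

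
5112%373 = 263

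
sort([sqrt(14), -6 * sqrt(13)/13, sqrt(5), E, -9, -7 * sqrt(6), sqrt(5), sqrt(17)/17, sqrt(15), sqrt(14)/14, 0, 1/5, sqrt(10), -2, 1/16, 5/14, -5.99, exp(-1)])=[-7 * sqrt(6), -9, -5.99, -2, -6 * sqrt(13)/13, 0, 1/16, 1/5, sqrt(17)/17, sqrt(14)/14, 5/14, exp(-1), sqrt(5), sqrt(5), E, sqrt(10), sqrt(14), sqrt(15)]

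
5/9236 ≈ 0.000541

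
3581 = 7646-4065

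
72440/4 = 18110 = 18110.00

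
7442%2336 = 434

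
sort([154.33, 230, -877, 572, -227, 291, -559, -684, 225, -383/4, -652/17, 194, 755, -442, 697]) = [-877, -684, -559, -442, -227, -383/4, -652/17, 154.33, 194, 225, 230, 291, 572, 697, 755]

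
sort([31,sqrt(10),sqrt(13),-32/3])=[-32/3,sqrt(10),sqrt(13),31]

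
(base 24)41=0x61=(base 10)97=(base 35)2r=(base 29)3a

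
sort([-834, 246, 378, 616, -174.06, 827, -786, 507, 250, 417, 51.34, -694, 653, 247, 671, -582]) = [-834, -786, -694, -582, -174.06, 51.34, 246, 247, 250, 378, 417, 507, 616, 653, 671, 827]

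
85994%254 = 142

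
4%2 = 0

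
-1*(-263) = 263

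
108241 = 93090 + 15151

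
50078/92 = 544 + 15/46 ≈ 544.33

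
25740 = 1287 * 20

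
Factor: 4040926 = 2^1 * 2020463^1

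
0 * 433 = 0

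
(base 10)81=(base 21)3i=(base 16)51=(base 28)2p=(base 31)2j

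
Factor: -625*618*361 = -1*2^1*3^1*5^4*19^2*103^1 = -139436250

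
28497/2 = 14248 + 1/2 = 14248.50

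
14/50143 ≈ 0.000279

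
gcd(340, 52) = 4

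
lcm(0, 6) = 0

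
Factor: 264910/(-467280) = -1*2^(-3)*3^(-2)*11^(-1)*449^1 = -449/792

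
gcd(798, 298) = 2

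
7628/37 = 206 + 6/37 ≈ 206.16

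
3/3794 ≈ 0.000791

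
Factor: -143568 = -1*2^4*3^2*997^1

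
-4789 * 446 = -2135894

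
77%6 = 5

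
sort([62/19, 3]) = [3, 62/19]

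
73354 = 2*36677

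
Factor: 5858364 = 2^2 * 3^1 * 488197^1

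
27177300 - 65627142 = -38449842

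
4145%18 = 5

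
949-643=306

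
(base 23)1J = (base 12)36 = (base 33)19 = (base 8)52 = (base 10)42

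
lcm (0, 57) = 0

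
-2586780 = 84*(-30795)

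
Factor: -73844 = -1 * 2^2 * 18461^1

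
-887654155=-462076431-425577724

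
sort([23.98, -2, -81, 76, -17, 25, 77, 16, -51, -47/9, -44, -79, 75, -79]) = [-81, -79, -79, -51, -44, -17, -47/9, -2, 16, 23.98, 25, 75, 76, 77]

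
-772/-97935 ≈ 0.00788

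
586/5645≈0.104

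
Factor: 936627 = 3^1*312209^1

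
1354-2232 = -878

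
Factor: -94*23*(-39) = 2^1*3^1*13^1*23^1*47^1 = 84318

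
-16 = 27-43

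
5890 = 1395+4495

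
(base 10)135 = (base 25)5a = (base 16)87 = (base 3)12000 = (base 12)b3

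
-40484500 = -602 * 67250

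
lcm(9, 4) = 36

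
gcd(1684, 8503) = 1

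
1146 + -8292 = -7146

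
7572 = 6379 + 1193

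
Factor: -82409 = -1*23^1*3583^1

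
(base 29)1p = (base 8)66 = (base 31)1n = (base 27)20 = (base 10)54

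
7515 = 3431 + 4084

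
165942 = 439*378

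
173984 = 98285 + 75699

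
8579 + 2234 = 10813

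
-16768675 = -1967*8525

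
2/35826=1/17913 ≈ 0.0000558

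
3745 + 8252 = 11997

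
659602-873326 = -213724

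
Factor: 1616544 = 2^5 * 3^3 * 1871^1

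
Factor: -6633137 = -1*7^1*43^1*22037^1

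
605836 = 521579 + 84257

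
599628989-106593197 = 493035792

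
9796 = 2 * 4898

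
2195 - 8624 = -6429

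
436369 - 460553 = -24184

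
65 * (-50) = -3250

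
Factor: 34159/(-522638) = -1*2^(-1)*29^(-1)*9011^(-1)*34159^1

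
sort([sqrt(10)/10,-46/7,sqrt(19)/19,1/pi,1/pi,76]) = [-46/7,sqrt(19)/19,sqrt(10)/10,1/pi,1/pi,76]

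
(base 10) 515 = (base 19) 182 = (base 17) 1d5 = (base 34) f5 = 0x203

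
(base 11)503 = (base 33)ie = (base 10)608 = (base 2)1001100000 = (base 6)2452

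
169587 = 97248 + 72339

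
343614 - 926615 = -583001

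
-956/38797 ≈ -0.0246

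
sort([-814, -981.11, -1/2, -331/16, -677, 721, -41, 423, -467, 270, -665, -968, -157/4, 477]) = [-981.11, -968, -814, -677, -665, -467, -41, -157/4, -331/16, -1/2, 270, 423, 477, 721]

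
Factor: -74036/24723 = -1 * 2^2 * 3^(-2) * 41^(-1) * 67^(-1) * 83^1 * 223^1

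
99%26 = 21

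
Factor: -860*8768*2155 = -1*2^8*5^2*43^1*137^1*431^1 = -16249734400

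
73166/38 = 36583/19≈1925.42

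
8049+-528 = 7521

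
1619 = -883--2502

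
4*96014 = 384056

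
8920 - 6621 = 2299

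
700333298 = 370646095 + 329687203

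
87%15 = 12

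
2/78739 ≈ 0.0000254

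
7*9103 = 63721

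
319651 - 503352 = -183701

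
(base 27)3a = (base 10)91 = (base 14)67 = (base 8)133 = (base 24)3j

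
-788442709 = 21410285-809852994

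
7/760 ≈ 0.00921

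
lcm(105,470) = 9870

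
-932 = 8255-9187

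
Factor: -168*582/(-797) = 2^4*3^2*7^1*97^1*797^(-1) = 97776/797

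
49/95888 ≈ 0.000511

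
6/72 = 1/12 ≈ 0.0833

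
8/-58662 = -4/29331 ≈ -0.000136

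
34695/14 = 2478 + 3/14 ≈ 2478.21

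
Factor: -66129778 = -1 * 2^1 * 11^1 * 13^1 * 231223^1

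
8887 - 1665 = 7222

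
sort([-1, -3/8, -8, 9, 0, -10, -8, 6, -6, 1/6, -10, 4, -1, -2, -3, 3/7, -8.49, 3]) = [-10, -10, -8.49, -8, -8, -6, -3, -2, -1, -1, -3/8, 0, 1/6, 3/7, 3, 4, 6, 9]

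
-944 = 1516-2460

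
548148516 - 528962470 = 19186046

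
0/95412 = 0 = 0.00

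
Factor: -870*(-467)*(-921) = -1*2^1*3^2*5^1*29^1*307^1*467^1 = -374193090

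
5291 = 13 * 407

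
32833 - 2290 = 30543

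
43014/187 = 230 + 4/187 ≈ 230.02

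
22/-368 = -11/184 ≈ -0.0598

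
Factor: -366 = -1 * 2^1 * 3^1 * 61^1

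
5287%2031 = 1225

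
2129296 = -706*(-3016)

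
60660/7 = 8665+5/7 ≈ 8665.71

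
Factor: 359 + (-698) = -1*3^1*113^1 = -339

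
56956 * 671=38217476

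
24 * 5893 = 141432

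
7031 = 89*79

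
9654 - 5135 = 4519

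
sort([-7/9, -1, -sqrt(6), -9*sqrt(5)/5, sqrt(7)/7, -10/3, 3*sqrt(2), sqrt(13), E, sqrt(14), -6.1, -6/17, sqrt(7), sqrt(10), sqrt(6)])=[-6.1, -9*sqrt(5)/5, -10/3, -sqrt(6), -1, -7/9, -6/17, sqrt(7)/7, sqrt(6), sqrt(7), E, sqrt(10), sqrt(13), sqrt(14), 3*sqrt(2)]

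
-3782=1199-4981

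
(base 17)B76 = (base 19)92H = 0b110011101000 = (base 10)3304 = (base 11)2534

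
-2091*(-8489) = 17750499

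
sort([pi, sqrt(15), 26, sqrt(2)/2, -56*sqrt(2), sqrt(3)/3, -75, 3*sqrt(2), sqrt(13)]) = [-56*sqrt(2), -75, sqrt(3)/3, sqrt(2)/2, pi, sqrt(13), sqrt(15), 3*sqrt(2), 26]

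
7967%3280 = 1407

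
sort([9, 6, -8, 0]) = [-8, 0, 6, 9]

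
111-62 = 49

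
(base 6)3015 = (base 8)1223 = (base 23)15f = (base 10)659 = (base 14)351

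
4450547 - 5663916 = -1213369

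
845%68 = 29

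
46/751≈0.0613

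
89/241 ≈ 0.369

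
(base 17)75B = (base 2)100001000111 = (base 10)2119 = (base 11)1657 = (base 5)31434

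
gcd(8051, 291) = 97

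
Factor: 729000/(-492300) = -1*2^1*3^4*5^1*547^(-1) = -810/547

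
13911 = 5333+8578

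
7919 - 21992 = -14073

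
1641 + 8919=10560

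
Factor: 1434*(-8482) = -1*2^2*3^1*239^1*4241^1 = -12163188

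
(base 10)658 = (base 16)292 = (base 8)1222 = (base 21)1a7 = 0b1010010010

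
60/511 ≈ 0.117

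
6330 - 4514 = 1816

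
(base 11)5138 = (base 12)3b41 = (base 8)15241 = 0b1101010100001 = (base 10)6817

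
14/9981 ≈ 0.00140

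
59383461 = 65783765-6400304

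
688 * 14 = 9632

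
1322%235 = 147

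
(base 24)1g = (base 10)40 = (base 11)37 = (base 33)17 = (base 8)50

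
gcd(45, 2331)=9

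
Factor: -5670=-1 * 2^1 * 3^4 * 5^1 * 7^1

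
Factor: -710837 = -1*710837^1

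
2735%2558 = 177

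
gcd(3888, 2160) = 432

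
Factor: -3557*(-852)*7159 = 2^2*3^1*71^1*3557^1*7159^1 = 21695807676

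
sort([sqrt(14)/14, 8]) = [sqrt(14)/14, 8]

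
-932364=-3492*267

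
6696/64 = 104 + 5/8 ≈ 104.63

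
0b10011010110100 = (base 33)938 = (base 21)119h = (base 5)304113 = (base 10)9908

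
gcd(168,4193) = 7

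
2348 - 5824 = -3476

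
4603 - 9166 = -4563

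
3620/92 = 39 + 8/23 ≈ 39.35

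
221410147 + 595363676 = 816773823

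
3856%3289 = 567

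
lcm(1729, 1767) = 160797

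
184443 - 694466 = -510023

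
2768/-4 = -692 = -692.00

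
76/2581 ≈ 0.0294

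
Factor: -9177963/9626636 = -1 * 2^(-2) * 3^1 * 41^(-1) * 43^1 * 58699^(-1) * 71147^1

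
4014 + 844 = 4858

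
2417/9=268 + 5/9 ≈ 268.56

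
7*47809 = 334663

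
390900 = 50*7818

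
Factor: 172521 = 3^2 * 29^1 * 661^1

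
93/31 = 3 = 3.00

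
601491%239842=121807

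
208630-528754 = -320124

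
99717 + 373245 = 472962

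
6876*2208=15182208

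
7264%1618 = 792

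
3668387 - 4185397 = -517010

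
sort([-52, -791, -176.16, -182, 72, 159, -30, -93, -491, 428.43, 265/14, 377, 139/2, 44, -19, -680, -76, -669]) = [-791, -680, -669, -491, -182, -176.16, -93, -76, -52, -30, -19, 265/14, 44, 139/2, 72, 159, 377, 428.43]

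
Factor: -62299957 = -1*47^1*251^1*5281^1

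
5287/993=5 + 322/993 ≈ 5.32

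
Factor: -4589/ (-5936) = 2^ (-4)*7^ (-1)*13^1*53^ (-1)*353^1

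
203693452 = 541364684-337671232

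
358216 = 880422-522206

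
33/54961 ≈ 0.000600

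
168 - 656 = -488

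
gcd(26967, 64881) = 267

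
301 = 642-341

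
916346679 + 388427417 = 1304774096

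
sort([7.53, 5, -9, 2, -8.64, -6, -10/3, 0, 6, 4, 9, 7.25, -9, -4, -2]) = [-9, -9, -8.64, -6, -4, -10/3, -2, 0, 2, 4, 5, 6, 7.25, 7.53, 9]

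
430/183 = 2 + 64/183 ≈ 2.35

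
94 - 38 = 56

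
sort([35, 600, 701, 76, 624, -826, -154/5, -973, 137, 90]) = [-973, -826, -154/5, 35, 76, 90, 137, 600, 624, 701]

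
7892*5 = 39460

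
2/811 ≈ 0.00247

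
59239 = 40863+18376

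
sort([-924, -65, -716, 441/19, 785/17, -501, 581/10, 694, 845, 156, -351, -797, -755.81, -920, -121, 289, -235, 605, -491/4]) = [-924, -920, -797, -755.81, -716, -501, -351, -235, -491/4, -121, -65, 441/19, 785/17, 581/10, 156, 289, 605, 694, 845]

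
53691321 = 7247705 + 46443616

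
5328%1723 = 159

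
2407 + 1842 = 4249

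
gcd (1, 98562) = 1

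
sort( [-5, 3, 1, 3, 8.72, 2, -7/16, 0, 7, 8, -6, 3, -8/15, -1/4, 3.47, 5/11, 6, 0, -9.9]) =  [-9.9, -6, -5, -8/15, -7/16, -1/4, 0, 0, 5/11, 1, 2, 3, 3, 3, 3.47, 6, 7, 8, 8.72]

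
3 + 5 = 8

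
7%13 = 7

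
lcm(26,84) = 1092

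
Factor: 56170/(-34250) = -1*5^(-2)*41^1 = -41/25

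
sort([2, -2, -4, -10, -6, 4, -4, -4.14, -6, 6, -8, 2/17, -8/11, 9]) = [-10, -8, -6, -6, -4.14, -4, -4, -2, -8/11, 2/17, 2, 4, 6, 9]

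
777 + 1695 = 2472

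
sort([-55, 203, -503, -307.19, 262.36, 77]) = [-503, -307.19, -55, 77, 203, 262.36]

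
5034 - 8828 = -3794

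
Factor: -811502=-1 * 2^1 * 47^1 * 89^1 * 97^1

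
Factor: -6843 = -1 * 3^1 * 2281^1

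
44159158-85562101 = -41402943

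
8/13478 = 4/6739≈0.000594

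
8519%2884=2751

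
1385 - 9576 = -8191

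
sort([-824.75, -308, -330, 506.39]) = [-824.75, -330, -308, 506.39]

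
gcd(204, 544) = 68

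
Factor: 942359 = 11^1 * 85669^1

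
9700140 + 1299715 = 10999855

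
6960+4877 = 11837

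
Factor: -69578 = -1 * 2^1 * 19^1 * 1831^1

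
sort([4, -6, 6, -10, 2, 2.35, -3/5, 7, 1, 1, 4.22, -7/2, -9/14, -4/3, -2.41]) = [-10, -6, -7/2, -2.41, -4/3, -9/14, -3/5, 1, 1, 2, 2.35, 4, 4.22, 6, 7]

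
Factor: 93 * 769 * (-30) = -1 * 2^1 * 3^2 * 5^1 * 31^1 * 769^1 = -2145510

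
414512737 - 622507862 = -207995125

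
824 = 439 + 385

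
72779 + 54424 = 127203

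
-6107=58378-64485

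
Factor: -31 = -1 * 31^1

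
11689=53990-42301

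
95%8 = 7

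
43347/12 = 14449/4 = 3612.25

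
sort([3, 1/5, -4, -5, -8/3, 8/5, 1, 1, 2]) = [-5, -4, -8/3, 1/5, 1, 1, 8/5, 2, 3]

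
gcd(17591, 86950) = 1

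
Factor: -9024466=-1 * 2^1 * 11^1 * 410203^1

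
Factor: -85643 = -1*85643^1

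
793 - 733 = 60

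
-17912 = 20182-38094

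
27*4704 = 127008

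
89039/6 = 14839 + 5/6 ≈ 14839.83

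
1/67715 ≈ 0.0000148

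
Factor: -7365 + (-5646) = -1 * 3^1 * 4337^1 = -13011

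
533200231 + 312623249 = 845823480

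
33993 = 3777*9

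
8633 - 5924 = 2709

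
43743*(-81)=-3543183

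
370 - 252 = 118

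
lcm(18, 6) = 18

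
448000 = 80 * 5600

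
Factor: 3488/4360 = 2^2*5^ (-1) = 4/5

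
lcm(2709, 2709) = 2709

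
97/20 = 4+17/20 = 4.85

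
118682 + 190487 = 309169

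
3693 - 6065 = -2372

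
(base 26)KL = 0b1000011101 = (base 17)1EE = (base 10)541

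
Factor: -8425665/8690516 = -1 * 2^(-2) * 3^2 * 5^1 * 53^(-1) * 40993^(-1) * 187237^1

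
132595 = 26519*5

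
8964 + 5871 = 14835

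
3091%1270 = 551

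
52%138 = 52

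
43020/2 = 21510 = 21510.00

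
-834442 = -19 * 43918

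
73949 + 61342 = 135291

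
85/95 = 17/19 ≈ 0.895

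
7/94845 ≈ 0.0000738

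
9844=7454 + 2390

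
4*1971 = 7884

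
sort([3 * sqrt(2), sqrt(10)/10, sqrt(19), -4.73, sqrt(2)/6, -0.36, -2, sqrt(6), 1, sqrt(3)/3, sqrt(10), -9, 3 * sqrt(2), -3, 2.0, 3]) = [-9, -4.73, -3, -2, -0.36, sqrt(2)/6, sqrt(10)/10, sqrt(3)/3, 1, 2.0, sqrt(6), 3, sqrt(10), 3 * sqrt(2), 3 * sqrt(2), sqrt(19)]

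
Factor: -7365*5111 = -1*3^1*5^1*19^1*269^1*491^1 = -37642515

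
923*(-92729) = -85588867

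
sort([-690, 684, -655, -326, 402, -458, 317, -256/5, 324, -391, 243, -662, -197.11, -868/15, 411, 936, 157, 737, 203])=[-690, -662, -655, -458, -391, -326, -197.11, -868/15, -256/5, 157, 203, 243, 317, 324, 402, 411, 684, 737, 936]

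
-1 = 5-6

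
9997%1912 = 437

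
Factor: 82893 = 3^1 * 27631^1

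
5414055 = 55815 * 97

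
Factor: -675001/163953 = -1 * 3^(-2) * 233^1 * 2897^1 * 18217^(-1)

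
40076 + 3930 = 44006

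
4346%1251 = 593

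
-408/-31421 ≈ 0.0130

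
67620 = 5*13524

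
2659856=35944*74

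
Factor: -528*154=-1*2^5*3^1*7^1*11^2=-81312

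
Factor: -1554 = -1*2^1*3^1*7^1*37^1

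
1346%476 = 394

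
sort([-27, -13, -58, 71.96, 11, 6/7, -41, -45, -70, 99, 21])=[-70, -58, -45, -41, -27, -13, 6/7, 11, 21, 71.96, 99]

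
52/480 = 13/120 ≈ 0.108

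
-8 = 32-40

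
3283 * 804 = 2639532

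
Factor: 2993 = 41^1 * 73^1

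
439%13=10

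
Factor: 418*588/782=2^2*3^1*7^2*11^1*17^(-1)*19^1*23^(-1)=122892/391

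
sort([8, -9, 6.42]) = [-9, 6.42, 8]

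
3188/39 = 81 + 29/39 ≈ 81.74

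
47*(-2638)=-123986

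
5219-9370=-4151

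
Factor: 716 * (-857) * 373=-1 * 2^2 * 179^1 * 373^1 * 857^1=-228877276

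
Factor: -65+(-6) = -1*71^1 = -71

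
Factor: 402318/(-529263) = -1 * 2^1 * 103^1 * 271^(-1) = -206/271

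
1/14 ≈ 0.0714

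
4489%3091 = 1398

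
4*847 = 3388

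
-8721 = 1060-9781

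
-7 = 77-84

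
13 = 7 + 6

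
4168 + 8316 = 12484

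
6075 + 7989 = 14064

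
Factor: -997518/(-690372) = 2^(-1)*3^(-1)*31^2*127^(-1)*151^(-1)*173^1 = 166253/115062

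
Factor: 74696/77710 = 2^2*5^(-1)*19^(-1)*409^(-1)*9337^1 = 37348/38855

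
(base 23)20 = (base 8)56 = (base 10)46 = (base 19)28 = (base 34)1c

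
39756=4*9939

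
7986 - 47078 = -39092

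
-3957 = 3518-7475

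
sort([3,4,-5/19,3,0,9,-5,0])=[-5,-5/19,0,0,3,3,4,9]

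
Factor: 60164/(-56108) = -1*83^(-1)*89^1 = -89/83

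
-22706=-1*22706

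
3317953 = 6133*541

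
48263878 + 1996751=50260629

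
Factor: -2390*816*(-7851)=2^5*3^2*5^1*17^1*239^1*2617^1=15311334240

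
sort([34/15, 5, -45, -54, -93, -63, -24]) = [-93, -63, -54, -45, -24, 34/15, 5]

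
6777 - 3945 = 2832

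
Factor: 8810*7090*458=2^3*5^2*229^1*709^1*881^1=28608008200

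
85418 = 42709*2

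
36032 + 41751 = 77783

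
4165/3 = 1388 + 1/3 ≈ 1388.33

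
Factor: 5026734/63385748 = 2^(-1)*3^2*19^(-1)*97^1*2879^1*834023^(-1) = 2513367/31692874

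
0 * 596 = 0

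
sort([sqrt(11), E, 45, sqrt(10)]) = [E, sqrt(10), sqrt(11), 45]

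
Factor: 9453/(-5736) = -1*2^(-3)*23^1*137^1*239^(-1) = -3151/1912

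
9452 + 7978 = 17430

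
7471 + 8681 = 16152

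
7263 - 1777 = 5486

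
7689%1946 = 1851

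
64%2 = 0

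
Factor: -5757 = -1*3^1*19^1*101^1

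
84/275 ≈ 0.305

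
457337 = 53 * 8629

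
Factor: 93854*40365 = 2^1*3^3*5^1*13^1*23^1*167^1*281^1 = 3788416710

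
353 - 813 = -460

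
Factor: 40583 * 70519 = 97^1 * 727^1 * 40583^1 = 2861872577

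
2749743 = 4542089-1792346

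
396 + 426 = 822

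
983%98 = 3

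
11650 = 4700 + 6950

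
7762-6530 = 1232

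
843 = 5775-4932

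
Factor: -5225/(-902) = 2^(-1)*5^2*19^1*41^(-1) = 475/82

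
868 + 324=1192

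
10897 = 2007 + 8890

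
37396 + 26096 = 63492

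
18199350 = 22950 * 793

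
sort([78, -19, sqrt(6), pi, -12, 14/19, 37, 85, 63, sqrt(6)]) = [-19, -12, 14/19, sqrt(6), sqrt(6), pi, 37, 63, 78, 85]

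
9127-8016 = 1111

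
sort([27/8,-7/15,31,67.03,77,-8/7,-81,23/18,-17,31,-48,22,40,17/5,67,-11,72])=[-81,-48,-17,-11,-8/7,-7/15,23/18,27/8,17/5,22,31,31,40,67,67.03,72,77]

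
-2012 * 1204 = -2422448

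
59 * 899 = 53041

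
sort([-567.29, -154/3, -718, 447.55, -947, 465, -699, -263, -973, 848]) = [-973, -947, -718, -699, -567.29, -263, -154/3, 447.55, 465, 848]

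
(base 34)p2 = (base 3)1011120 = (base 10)852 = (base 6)3540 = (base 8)1524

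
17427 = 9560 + 7867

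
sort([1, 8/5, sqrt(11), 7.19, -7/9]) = [-7/9, 1, 8/5, sqrt(11), 7.19]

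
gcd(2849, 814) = 407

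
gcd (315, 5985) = 315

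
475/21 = 22 + 13/21 ≈ 22.62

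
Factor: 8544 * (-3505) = -1 * 2^5 * 3^1 * 5^1 * 89^1 * 701^1 = -29946720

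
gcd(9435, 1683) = 51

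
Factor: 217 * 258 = 2^1 * 3^1 * 7^1 * 31^1 * 43^1 = 55986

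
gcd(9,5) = 1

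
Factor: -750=-1 * 2^1 * 3^1 * 5^3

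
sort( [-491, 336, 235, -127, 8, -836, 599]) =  [-836, -491, -127, 8, 235, 336, 599]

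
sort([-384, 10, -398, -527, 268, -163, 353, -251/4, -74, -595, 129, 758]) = [-595, -527, -398, -384, -163, -74, -251/4, 10, 129, 268, 353, 758]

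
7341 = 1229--6112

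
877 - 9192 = -8315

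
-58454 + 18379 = -40075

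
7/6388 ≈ 0.00110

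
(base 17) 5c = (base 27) 3g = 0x61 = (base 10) 97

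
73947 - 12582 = 61365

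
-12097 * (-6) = 72582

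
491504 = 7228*68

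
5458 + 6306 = 11764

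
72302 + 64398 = 136700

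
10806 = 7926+2880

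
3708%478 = 362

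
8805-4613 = 4192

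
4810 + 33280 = 38090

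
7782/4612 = 1 + 1585/2306 ≈ 1.69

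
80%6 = 2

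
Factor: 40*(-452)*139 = -1*2^5*5^1*113^1*139^1 = -2513120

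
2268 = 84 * 27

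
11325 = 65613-54288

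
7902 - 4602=3300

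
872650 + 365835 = 1238485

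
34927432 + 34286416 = 69213848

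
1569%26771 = 1569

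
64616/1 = 64616 = 64616.00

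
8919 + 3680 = 12599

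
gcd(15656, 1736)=8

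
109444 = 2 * 54722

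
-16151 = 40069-56220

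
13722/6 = 2287 = 2287.00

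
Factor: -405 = -1*3^4*5^1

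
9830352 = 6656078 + 3174274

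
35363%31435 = 3928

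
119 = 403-284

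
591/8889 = 197/2963 ≈ 0.0665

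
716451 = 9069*79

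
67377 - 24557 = 42820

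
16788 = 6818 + 9970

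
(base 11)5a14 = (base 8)17310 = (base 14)2c2c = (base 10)7880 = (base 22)g64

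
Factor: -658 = -1*2^1*7^1*47^1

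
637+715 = 1352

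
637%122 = 27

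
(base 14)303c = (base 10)8286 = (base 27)b9o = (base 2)10000001011110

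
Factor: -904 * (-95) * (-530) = -1 * 2^4 * 5^2 * 19^1 * 53^1 * 113^1 = -45516400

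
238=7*34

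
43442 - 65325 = -21883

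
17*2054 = 34918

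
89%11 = 1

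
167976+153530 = 321506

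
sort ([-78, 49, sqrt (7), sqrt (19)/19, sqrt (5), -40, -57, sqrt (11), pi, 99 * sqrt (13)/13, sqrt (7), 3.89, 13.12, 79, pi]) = [-78, -57, -40, sqrt (19)/19, sqrt (5), sqrt (7), sqrt (7), pi, pi, sqrt (11), 3.89, 13.12, 99 * sqrt (13)/13, 49, 79]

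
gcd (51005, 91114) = 1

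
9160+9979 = 19139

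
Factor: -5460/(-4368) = 2^(-2)*5^1 = 5/4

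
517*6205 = 3207985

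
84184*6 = 505104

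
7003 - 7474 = -471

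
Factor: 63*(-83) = -1*3^2*7^1*83^1 = -5229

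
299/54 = 5 + 29/54 ≈ 5.54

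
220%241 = 220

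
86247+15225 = 101472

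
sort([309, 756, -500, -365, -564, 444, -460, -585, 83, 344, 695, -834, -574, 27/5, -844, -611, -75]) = [-844, -834, -611, -585, -574, -564, -500, -460, -365, -75, 27/5, 83, 309, 344, 444, 695, 756]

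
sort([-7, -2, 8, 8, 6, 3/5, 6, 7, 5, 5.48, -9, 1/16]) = [-9, -7, -2, 1/16, 3/5, 5, 5.48, 6, 6, 7, 8, 8]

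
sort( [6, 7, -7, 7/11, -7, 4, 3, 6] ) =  [-7, -7, 7/11, 3, 4, 6, 6, 7] 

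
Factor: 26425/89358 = 2^(-1) * 3^(-1) * 5^2 * 7^1 * 53^(-1) * 151^1 * 281^(-1)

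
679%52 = 3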